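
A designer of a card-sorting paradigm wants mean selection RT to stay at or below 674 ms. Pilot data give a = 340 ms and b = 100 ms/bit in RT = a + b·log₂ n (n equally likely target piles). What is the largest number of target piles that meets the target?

Information budget: (674 − 340)/100 = 3.3400 bits, so n ≤ 2^3.3400 = 10.126 → at most 10.

10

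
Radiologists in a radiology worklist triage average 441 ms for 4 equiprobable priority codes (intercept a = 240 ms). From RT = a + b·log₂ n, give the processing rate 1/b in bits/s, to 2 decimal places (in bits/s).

b = (441 − 240)/log₂ 4 = 201/2 = 100.500 ms per bit = 0.10050 s/bit; the reciprocal is 9.950 bits/s.

9.95 bits/s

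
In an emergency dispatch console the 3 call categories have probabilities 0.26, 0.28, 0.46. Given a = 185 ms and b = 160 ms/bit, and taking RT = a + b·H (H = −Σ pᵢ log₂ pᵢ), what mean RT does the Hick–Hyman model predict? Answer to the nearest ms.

431 ms

H = 0.26·log₂(1/0.26) + 0.28·log₂(1/0.28) + 0.46·log₂(1/0.46) = 1.5348 bits.
RT = 185 + 160 × 1.5348 = 430.58 ms.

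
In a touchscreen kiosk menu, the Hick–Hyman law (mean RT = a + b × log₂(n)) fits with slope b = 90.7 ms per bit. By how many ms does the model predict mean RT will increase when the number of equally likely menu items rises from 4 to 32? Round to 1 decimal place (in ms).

The intercept a cancels: ΔRT = b·(log₂ n₂ − log₂ n₁) = b·log₂(n₂/n₁).
log₂(32) − log₂(4) = log₂(32/4) = log₂(8) = 3.
ΔRT = 90.7 × 3.0000 = 272.100 ms.

272.1 ms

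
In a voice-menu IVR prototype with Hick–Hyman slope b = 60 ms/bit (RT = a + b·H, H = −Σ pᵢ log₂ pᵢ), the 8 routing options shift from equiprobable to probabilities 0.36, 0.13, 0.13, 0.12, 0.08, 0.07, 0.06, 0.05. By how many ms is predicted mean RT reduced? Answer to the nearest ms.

Equiprobable entropy H₀ = log₂ 8 = 3.0000 bits.
Skewed entropy H = −Σ pᵢ log₂ pᵢ = 2.6827 bits.
ΔRT = b·(H₀ − H) = 60 × 0.3173 = 19.04 ms.

19 ms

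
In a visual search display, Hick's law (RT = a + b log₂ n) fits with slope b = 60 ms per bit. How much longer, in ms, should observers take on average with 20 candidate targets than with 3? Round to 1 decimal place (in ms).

164.2 ms

The intercept a cancels: ΔRT = b·(log₂ n₂ − log₂ n₁) = b·log₂(n₂/n₁).
log₂(20) − log₂(3) = 4.3219 − 1.5850 = 2.7370.
ΔRT = 60 × 2.7370 = 164.218 ms.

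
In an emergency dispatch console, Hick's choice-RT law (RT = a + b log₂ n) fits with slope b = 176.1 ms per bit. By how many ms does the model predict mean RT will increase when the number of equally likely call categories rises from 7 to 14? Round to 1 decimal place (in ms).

176.1 ms

ΔRT = (a + b log₂ n₂) − (a + b log₂ n₁) = b·(log₂ n₂ − log₂ n₁).
log₂(14) − log₂(7) = log₂(14/7) = log₂(2) = 1.
ΔRT = 176.1 × 1.0000 = 176.100 ms.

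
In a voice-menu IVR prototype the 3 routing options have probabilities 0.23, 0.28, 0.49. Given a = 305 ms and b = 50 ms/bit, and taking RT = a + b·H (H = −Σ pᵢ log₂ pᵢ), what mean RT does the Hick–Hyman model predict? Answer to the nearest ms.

380 ms

H = 0.23·log₂(1/0.23) + 0.28·log₂(1/0.28) + 0.49·log₂(1/0.49) = 1.5062 bits.
RT = 305 + 50 × 1.5062 = 380.31 ms.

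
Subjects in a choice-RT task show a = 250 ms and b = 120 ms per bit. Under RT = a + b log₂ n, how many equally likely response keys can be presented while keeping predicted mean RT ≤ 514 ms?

4

Set 250 + 120·log₂ n ≤ 514 → log₂ n ≤ (514 − 250)/120 = 2.2000.
So n ≤ 2^2.2000 = 4.595; the largest integer n is 4.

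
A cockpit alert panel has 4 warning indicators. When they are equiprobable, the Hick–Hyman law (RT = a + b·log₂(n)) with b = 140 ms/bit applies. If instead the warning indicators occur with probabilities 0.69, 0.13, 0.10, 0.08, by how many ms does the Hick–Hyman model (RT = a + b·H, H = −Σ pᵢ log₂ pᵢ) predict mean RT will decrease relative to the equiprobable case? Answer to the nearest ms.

The RT saving is b·ΔH. Equiprobable H₀ = log₂(4) = 2.0000 bits; with the given probabilities H = 1.3757 bits.
b·(H₀ − H) = 140 × (2.0000 − 1.3757) = 87.40 ms.

87 ms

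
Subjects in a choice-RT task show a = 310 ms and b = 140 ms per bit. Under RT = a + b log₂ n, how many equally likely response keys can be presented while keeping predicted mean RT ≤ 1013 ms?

32

Information budget: (1013 − 310)/140 = 5.0214 bits, so n ≤ 2^5.0214 = 32.479 → at most 32.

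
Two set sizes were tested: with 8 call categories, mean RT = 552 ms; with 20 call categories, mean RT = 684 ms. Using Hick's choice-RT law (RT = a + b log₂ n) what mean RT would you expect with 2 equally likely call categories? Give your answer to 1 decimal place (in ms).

Solve the two-equation system in a and b:
  b = (684 − 552) / (log₂ 20 − log₂ 8) = 132 / (4.3219 − 3) = 99.854 ms/bit
  a = 552 − 99.854 × 3 = 252.438 ms
Then RT(2) = 252.438 + 99.854 × log₂ 2 = 252.438 + 99.854 × 1 ≈ 352.292 ms.

352.3 ms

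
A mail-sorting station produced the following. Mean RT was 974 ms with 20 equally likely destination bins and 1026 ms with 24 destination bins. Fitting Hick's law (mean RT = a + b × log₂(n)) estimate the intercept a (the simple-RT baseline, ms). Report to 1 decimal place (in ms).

119.6 ms

b = (RT₂ − RT₁)/(log₂ n₂ − log₂ n₁) = (1026 − 974)/(4.5850 − 4.3219) = 197.693 ms/bit.
a = RT₁ − b·log₂ n₁ = 974 − 197.693 × 4.3219 = 119.586 ms.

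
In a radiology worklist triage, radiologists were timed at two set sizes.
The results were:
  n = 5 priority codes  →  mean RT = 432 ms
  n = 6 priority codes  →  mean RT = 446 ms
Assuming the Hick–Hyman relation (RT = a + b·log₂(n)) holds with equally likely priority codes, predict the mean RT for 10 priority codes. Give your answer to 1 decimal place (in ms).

485.2 ms

RT is linear in log₂ n, so two points fix the line:
  b = (446 − 432) / (log₂ 6 − log₂ 5) = 14 / (2.5850 − 2.3219) = 53.225 ms/bit
  a = 432 − 53.225 × 2.3219 = 308.415 ms
Then RT(10) = 308.415 + 53.225 × log₂ 10 = 308.415 + 53.225 × 3.3219 ≈ 485.225 ms.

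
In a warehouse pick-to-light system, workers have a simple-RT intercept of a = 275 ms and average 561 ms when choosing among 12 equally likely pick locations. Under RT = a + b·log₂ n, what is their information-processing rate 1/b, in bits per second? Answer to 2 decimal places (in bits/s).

12.53 bits/s

Choice component = 561 − 275 = 286 ms over log₂(12) = 3.5850 bits.
b = 286 / 3.5850 = 79.778 ms/bit, so 1/b = 12.535 bits/s.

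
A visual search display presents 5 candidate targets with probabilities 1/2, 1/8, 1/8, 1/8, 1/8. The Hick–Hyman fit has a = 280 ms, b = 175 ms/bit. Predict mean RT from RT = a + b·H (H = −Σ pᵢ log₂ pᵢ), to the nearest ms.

630 ms

H = −Σ pᵢ log₂ pᵢ = 0.5·1 + 0.125·3 + 0.125·3 + 0.125·3 + 0.125·3 = 2.000 bits.
RT = 280 + 175 × 2.000 = 630.00 ms.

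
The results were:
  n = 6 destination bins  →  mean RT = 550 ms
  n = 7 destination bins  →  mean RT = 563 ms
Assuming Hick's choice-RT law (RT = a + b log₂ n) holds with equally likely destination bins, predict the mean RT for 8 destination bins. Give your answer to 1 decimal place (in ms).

With log₂ n on the abscissa the relation is linear; from the two conditions:
  b = (563 − 550) / (log₂ 7 − log₂ 6) = 13 / (2.8074 − 2.5850) = 58.455 ms/bit
  a = 550 − 58.455 × 2.5850 = 398.895 ms
Then RT(8) = 398.895 + 58.455 × log₂ 8 = 398.895 + 58.455 × 3 ≈ 574.261 ms.

574.3 ms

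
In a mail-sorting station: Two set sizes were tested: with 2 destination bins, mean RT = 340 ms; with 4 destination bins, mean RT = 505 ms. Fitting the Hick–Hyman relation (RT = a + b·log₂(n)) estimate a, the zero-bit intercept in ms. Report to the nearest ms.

Slope: b = (505 − 340) / (log₂ 4 − log₂ 2) = 165/1.0000 = 165 ms/bit.
a = RT₁ − b·log₂ n₁ = 340 − 165 × 1 = 175.000 ms.

175 ms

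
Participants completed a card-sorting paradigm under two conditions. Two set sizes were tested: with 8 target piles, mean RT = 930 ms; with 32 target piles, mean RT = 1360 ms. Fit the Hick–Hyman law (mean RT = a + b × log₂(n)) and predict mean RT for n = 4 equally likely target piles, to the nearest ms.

RT is linear in log₂ n, so two points fix the line:
  b = (1360 − 930) / (log₂ 32 − log₂ 8) = 430 / (5 − 3) = 215 ms/bit
  a = 930 − 215 × 3 = 285 ms
Then RT(4) = 285 + 215 × log₂ 4 = 285 + 215 × 2 ≈ 715.000 ms.

715 ms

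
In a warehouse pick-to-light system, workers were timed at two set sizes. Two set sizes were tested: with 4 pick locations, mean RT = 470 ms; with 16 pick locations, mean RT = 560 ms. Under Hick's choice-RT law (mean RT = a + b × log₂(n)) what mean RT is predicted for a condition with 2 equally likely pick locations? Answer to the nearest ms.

425 ms

Solve the two-equation system in a and b:
  b = (560 − 470) / (log₂ 16 − log₂ 4) = 90 / (4 − 2) = 45 ms/bit
  a = 470 − 45 × 2 = 380 ms
Then RT(2) = 380 + 45 × log₂ 2 = 380 + 45 × 1 ≈ 425.000 ms.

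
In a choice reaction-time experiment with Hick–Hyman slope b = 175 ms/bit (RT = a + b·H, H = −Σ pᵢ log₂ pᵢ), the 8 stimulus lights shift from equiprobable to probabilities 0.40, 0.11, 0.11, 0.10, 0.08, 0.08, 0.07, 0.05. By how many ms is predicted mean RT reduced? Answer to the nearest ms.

65 ms

The RT saving is b·ΔH. Equiprobable H₀ = log₂(8) = 3.0000 bits; with the given probabilities H = 2.6292 bits.
b·(H₀ − H) = 175 × (3.0000 − 2.6292) = 64.89 ms.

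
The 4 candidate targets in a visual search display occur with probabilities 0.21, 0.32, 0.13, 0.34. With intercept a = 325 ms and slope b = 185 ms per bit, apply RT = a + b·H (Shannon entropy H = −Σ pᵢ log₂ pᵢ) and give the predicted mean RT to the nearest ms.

678 ms

H = 0.21·log₂(1/0.21) + 0.32·log₂(1/0.32) + 0.13·log₂(1/0.13) + 0.34·log₂(1/0.34) = 1.9107 bits.
RT = 325 + 185 × 1.9107 = 678.47 ms.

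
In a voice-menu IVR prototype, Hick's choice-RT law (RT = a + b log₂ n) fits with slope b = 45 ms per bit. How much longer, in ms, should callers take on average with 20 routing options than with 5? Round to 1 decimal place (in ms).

90.0 ms

Only the slope matters, since a is common to both: ΔRT = b·log₂(n₂/n₁).
log₂(20) − log₂(5) = log₂(20/5) = log₂(4) = 2.
ΔRT = 45 × 2.0000 = 90.000 ms.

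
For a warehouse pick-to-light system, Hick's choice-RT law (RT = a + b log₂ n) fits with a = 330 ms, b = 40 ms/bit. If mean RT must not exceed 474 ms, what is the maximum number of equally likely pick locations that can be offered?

Set 330 + 40·log₂ n ≤ 474 → log₂ n ≤ (474 − 330)/40 = 3.6000.
So n ≤ 2^3.6000 = 12.126; the largest integer n is 12.

12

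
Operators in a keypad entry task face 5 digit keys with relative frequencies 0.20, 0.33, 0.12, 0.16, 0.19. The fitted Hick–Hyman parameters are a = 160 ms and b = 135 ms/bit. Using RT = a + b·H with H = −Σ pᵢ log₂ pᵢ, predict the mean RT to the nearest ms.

462 ms

H = 0.20·log₂(1/0.20) + 0.33·log₂(1/0.33) + 0.12·log₂(1/0.12) + 0.16·log₂(1/0.16) + 0.19·log₂(1/0.19) = 2.2375 bits.
RT = 160 + 135 × 2.2375 = 462.07 ms.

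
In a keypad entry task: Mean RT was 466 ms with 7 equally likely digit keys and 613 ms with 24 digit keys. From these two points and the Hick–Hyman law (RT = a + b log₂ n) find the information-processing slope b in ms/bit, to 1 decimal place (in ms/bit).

Slope: b = (613 − 466) / (log₂ 24 − log₂ 7) = 147/1.7776 = 82.695 ms/bit.

82.7 ms/bit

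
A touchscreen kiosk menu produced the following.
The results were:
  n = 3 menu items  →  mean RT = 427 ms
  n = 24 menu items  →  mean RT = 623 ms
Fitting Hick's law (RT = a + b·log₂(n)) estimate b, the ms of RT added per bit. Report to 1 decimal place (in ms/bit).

65.3 ms/bit

The slope on a log₂ axis is (623 − 427) / (4.5850 − 1.5850) = 65.333 ms/bit.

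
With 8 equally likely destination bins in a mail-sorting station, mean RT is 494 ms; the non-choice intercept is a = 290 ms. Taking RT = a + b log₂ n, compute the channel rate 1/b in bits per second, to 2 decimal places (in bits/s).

b = (494 − 290)/log₂ 8 = 204/3 = 68.000 ms per bit = 0.06800 s/bit; the reciprocal is 14.706 bits/s.

14.71 bits/s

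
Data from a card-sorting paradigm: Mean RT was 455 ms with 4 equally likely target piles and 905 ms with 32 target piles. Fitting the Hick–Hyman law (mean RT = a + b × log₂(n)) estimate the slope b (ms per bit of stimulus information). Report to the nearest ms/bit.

The slope on a log₂ axis is (905 − 455) / (5 − 2) = 150 ms/bit.

150 ms/bit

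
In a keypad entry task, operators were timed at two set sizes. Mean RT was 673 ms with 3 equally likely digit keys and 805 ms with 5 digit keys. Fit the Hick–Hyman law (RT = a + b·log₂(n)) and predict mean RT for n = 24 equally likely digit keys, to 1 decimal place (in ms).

Solve the two-equation system in a and b:
  b = (805 − 673) / (log₂ 5 − log₂ 3) = 132 / (2.3219 − 1.5850) = 179.113 ms/bit
  a = 673 − 179.113 × 1.5850 = 389.113 ms
Then RT(24) = 389.113 + 179.113 × log₂ 24 = 389.113 + 179.113 × 4.5850 ≈ 1210.339 ms.

1210.3 ms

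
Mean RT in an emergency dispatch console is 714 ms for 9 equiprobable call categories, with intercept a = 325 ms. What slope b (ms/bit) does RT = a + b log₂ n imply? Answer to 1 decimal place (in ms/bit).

122.7 ms/bit

9 alternatives carry log₂ 9 = 3.1699 bits; the choice cost is 714 − 325 = 389 ms, so b = 389/3.1699 = 122.716 ms/bit.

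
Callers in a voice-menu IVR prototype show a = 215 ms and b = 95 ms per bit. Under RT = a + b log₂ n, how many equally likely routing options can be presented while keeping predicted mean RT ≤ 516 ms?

Set 215 + 95·log₂ n ≤ 516 → log₂ n ≤ (516 − 215)/95 = 3.1684.
So n ≤ 2^3.1684 = 8.991; the largest integer n is 8.

8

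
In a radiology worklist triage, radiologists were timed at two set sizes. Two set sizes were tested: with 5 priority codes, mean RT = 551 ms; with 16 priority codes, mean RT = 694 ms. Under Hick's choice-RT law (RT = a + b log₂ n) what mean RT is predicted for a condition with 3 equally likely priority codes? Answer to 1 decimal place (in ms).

Solve the two-equation system in a and b:
  b = (694 − 551) / (log₂ 16 − log₂ 5) = 143 / (4 − 2.3219) = 85.217 ms/bit
  a = 551 − 85.217 × 2.3219 = 353.133 ms
Then RT(3) = 353.133 + 85.217 × log₂ 3 = 353.133 + 85.217 × 1.5850 ≈ 488.198 ms.

488.2 ms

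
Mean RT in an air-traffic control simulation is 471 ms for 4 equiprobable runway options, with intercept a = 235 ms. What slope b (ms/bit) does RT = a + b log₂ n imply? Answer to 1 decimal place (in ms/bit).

4 alternatives carry log₂ 4 = 2 bits; the choice cost is 471 − 235 = 236 ms, so b = 236/2 = 118.000 ms/bit.

118.0 ms/bit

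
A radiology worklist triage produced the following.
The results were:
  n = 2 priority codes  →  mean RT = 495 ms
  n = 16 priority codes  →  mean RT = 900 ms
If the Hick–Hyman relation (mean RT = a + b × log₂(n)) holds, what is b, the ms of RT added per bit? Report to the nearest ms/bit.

The slope on a log₂ axis is (900 − 495) / (4 − 1) = 135 ms/bit.

135 ms/bit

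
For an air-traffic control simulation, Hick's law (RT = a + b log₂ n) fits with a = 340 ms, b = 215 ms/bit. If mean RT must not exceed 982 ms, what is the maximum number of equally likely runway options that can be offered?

7

215·log₂ n ≤ 982 − 340 = 642, giving log₂ n ≤ 2.9860 and n ≤ 7.923. The largest whole number is 7.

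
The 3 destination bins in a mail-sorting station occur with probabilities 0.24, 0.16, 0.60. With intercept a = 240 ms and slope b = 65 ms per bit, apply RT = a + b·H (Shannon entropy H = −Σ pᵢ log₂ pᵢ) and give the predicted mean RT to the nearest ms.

H = 0.24·log₂(1/0.24) + 0.16·log₂(1/0.16) + 0.60·log₂(1/0.60) = 1.3593 bits.
RT = 240 + 65 × 1.3593 = 328.36 ms.

328 ms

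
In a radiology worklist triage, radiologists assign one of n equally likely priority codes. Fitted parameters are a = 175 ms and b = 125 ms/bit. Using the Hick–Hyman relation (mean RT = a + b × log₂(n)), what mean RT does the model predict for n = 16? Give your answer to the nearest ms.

log₂(16) = 4 bits, so RT = 175 + 125 × 4 ≈ 675.000 ms.

675 ms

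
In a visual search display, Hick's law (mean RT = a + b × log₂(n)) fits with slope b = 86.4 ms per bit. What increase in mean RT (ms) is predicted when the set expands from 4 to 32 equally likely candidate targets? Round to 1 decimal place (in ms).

ΔRT = (a + b log₂ n₂) − (a + b log₂ n₁) = b·(log₂ n₂ − log₂ n₁).
log₂(32) − log₂(4) = log₂(32/4) = log₂(8) = 3.
ΔRT = 86.4 × 3.0000 = 259.200 ms.

259.2 ms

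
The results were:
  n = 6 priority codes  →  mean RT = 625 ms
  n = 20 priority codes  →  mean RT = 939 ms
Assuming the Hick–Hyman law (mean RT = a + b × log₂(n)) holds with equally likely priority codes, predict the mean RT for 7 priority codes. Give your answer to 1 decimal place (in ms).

Fit slope and intercept:
  b = (939 − 625) / (log₂ 20 − log₂ 6) = 314 / (4.3219 − 2.5850) = 180.775 ms/bit
  a = 625 − 180.775 × 2.5850 = 157.703 ms
Then RT(7) = 157.703 + 180.775 × log₂ 7 = 157.703 + 180.775 × 2.8074 ≈ 665.203 ms.

665.2 ms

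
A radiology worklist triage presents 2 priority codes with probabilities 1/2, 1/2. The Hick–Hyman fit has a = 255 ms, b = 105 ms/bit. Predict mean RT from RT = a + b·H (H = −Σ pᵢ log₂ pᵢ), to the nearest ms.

H = −Σ pᵢ log₂ pᵢ = 0.5·1 + 0.5·1 = 1.000 bits.
RT = 255 + 105 × 1.000 = 360.00 ms.

360 ms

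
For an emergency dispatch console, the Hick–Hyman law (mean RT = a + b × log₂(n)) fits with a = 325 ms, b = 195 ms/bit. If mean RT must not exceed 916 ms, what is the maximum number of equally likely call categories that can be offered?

8

195·log₂ n ≤ 916 − 325 = 591, giving log₂ n ≤ 3.0308 and n ≤ 8.172. The largest whole number is 8.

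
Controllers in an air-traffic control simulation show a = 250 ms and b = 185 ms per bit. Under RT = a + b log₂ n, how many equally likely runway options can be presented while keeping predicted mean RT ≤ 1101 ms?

24

Information budget: (1101 − 250)/185 = 4.6000 bits, so n ≤ 2^4.6000 = 24.251 → at most 24.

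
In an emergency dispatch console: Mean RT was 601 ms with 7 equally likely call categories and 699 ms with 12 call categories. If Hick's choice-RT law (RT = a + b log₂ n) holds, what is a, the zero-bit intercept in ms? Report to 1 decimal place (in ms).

247.2 ms

b = (RT₂ − RT₁)/(log₂ n₂ − log₂ n₁) = (699 − 601)/(3.5850 − 2.8074) = 126.028 ms/bit.
a = RT₁ − b·log₂ n₁ = 601 − 126.028 × 2.8074 = 247.196 ms.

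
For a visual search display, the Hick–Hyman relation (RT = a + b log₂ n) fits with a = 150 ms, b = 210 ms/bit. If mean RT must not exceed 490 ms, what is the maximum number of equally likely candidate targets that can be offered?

Set 150 + 210·log₂ n ≤ 490 → log₂ n ≤ (490 − 150)/210 = 1.6190.
So n ≤ 2^1.6190 = 3.072; the largest integer n is 3.

3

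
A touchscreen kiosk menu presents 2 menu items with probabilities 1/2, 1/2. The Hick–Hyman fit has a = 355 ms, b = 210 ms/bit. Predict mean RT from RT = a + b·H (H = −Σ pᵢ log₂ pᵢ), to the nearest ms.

H = −Σ pᵢ log₂ pᵢ = 0.5·1 + 0.5·1 = 1.000 bits.
RT = 355 + 210 × 1.000 = 565.00 ms.

565 ms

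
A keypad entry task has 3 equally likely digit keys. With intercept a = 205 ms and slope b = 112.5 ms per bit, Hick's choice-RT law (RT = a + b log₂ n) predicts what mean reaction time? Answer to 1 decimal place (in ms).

383.3 ms

log₂(3) = 1.5850 bits, so RT = 205 + 112.5 × 1.5850 ≈ 383.308 ms.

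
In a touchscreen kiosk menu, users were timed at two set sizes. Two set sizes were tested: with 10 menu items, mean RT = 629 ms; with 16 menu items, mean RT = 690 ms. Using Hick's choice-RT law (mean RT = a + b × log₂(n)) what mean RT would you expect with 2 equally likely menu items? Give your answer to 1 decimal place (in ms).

420.1 ms

Solve the two-equation system in a and b:
  b = (690 − 629) / (log₂ 16 − log₂ 10) = 61 / (4 − 3.3219) = 89.961 ms/bit
  a = 629 − 89.961 × 3.3219 = 330.156 ms
Then RT(2) = 330.156 + 89.961 × log₂ 2 = 330.156 + 89.961 × 1 ≈ 420.117 ms.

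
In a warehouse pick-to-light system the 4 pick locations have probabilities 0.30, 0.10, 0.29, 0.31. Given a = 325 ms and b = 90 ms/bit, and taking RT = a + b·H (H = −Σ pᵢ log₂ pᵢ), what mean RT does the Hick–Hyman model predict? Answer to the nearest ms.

496 ms

H = 0.30·log₂(1/0.30) + 0.10·log₂(1/0.10) + 0.29·log₂(1/0.29) + 0.31·log₂(1/0.31) = 1.8950 bits.
RT = 325 + 90 × 1.8950 = 495.55 ms.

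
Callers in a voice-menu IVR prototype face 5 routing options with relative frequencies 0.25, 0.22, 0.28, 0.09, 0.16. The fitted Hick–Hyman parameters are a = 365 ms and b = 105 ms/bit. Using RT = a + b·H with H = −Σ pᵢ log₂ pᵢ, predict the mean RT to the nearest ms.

599 ms

H = 0.25·log₂(1/0.25) + 0.22·log₂(1/0.22) + 0.28·log₂(1/0.28) + 0.09·log₂(1/0.09) + 0.16·log₂(1/0.16) = 2.2305 bits.
RT = 365 + 105 × 2.2305 = 599.20 ms.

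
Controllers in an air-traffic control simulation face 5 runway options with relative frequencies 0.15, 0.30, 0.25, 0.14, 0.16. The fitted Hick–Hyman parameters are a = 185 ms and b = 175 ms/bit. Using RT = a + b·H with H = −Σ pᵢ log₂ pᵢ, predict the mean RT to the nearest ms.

579 ms

Entropy contributions −pᵢ log₂ pᵢ: 0.4105, 0.5211, 0.5000, 0.3971, 0.4230; sum H = 2.2518 bits.
RT = a + bH = 185 + 175·2.2518 = 579.06 ms.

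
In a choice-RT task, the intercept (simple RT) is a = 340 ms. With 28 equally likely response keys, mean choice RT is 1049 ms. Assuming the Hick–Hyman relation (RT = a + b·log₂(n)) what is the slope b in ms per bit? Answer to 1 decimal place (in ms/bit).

147.5 ms/bit

b = (1049 − 340) / log₂(28) = 709 / 4.8074 = 147.482 ms/bit.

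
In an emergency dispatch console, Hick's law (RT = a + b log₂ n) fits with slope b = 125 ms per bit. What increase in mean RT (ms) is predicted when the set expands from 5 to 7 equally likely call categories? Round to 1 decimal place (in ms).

The intercept a cancels: ΔRT = b·(log₂ n₂ − log₂ n₁) = b·log₂(n₂/n₁).
log₂(7) − log₂(5) = 2.8074 − 2.3219 = 0.4854.
ΔRT = 125 × 0.4854 = 60.678 ms.

60.7 ms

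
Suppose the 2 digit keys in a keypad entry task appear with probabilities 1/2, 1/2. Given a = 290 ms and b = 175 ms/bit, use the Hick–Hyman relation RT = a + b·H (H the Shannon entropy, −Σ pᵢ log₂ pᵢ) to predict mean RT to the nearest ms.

465 ms

Each term −pᵢ log₂ pᵢ: 0.5·1 + 0.5·1; summed, H = 1.000 bits.
Mean RT = a + bH = 290 + 175·1.000 = 465.00 ms.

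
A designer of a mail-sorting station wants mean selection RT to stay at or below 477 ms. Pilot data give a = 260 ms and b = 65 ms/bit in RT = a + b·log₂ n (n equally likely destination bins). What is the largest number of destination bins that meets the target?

Information budget: (477 − 260)/65 = 3.3385 bits, so n ≤ 2^3.3385 = 10.115 → at most 10.

10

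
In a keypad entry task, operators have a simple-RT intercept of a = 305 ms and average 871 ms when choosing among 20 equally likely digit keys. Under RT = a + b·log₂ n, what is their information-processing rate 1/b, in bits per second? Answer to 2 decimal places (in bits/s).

7.64 bits/s

b = (871 − 305)/log₂ 20 = 566/4.3219 = 130.960 ms per bit = 0.13096 s/bit; the reciprocal is 7.636 bits/s.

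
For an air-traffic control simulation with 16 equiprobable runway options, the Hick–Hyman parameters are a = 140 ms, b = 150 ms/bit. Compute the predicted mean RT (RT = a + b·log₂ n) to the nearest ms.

740 ms

log₂(16) = 4 bits, so RT = 140 + 150 × 4 ≈ 740.000 ms.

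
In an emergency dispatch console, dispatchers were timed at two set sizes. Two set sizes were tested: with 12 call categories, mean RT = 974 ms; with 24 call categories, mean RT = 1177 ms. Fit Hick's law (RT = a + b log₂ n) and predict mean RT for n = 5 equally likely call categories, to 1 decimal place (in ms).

With log₂ n on the abscissa the relation is linear; from the two conditions:
  b = (1177 − 974) / (log₂ 24 − log₂ 12) = 203 / (4.5850 − 3.5850) = 203.000 ms/bit
  a = 974 − 203.000 × 3.5850 = 246.253 ms
Then RT(5) = 246.253 + 203.000 × log₂ 5 = 246.253 + 203.000 × 2.3219 ≈ 717.604 ms.

717.6 ms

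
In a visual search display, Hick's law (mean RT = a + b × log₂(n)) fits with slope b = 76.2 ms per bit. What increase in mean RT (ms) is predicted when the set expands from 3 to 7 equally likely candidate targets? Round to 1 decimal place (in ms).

ΔRT = (a + b log₂ n₂) − (a + b log₂ n₁) = b·(log₂ n₂ − log₂ n₁).
log₂(7) − log₂(3) = 2.8074 − 1.5850 = 1.2224.
ΔRT = 76.2 × 1.2224 = 93.146 ms.

93.1 ms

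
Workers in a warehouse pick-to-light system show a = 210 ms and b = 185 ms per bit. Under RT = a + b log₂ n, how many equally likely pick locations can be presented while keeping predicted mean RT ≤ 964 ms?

Information budget: (964 − 210)/185 = 4.0757 bits, so n ≤ 2^4.0757 = 16.862 → at most 16.

16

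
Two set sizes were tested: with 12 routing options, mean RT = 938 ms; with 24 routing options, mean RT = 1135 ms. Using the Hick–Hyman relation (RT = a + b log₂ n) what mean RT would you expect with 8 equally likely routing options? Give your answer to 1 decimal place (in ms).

Solve the two-equation system in a and b:
  b = (1135 − 938) / (log₂ 24 − log₂ 12) = 197 / (4.5850 − 3.5850) = 197.000 ms/bit
  a = 938 − 197.000 × 3.5850 = 231.762 ms
Then RT(8) = 231.762 + 197.000 × log₂ 8 = 231.762 + 197.000 × 3 ≈ 822.762 ms.

822.8 ms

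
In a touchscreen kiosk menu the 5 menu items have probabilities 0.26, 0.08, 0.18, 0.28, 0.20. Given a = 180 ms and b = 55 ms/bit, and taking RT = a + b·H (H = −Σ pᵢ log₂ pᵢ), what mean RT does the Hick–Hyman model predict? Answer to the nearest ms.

Entropy contributions −pᵢ log₂ pᵢ: 0.5053, 0.2915, 0.4453, 0.5142, 0.4644; sum H = 2.2207 bits.
RT = a + bH = 180 + 55·2.2207 = 302.14 ms.

302 ms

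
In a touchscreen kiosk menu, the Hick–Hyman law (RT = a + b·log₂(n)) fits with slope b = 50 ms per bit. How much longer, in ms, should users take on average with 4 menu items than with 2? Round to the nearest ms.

Only the slope matters, since a is common to both: ΔRT = b·log₂(n₂/n₁).
log₂(4) − log₂(2) = log₂(4/2) = log₂(2) = 1.
ΔRT = 50 × 1.0000 = 50.000 ms.

50 ms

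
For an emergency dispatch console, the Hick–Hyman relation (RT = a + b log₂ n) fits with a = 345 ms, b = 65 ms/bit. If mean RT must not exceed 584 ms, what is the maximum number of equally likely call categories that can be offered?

Information budget: (584 − 345)/65 = 3.6769 bits, so n ≤ 2^3.6769 = 12.790 → at most 12.

12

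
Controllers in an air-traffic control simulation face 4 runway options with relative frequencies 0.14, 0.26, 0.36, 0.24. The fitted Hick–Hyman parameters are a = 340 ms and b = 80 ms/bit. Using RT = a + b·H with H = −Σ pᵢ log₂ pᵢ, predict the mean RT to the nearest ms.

494 ms

Entropy contributions −pᵢ log₂ pᵢ: 0.3971, 0.5053, 0.5306, 0.4941; sum H = 1.9271 bits.
RT = a + bH = 340 + 80·1.9271 = 494.17 ms.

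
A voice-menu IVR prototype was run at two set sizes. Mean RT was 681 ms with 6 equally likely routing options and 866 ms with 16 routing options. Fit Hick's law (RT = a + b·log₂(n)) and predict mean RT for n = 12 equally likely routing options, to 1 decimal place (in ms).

Fit slope and intercept:
  b = (866 − 681) / (log₂ 16 − log₂ 6) = 185 / (4 − 2.5850) = 130.739 ms/bit
  a = 681 − 130.739 × 2.5850 = 343.046 ms
Then RT(12) = 343.046 + 130.739 × log₂ 12 = 343.046 + 130.739 × 3.5850 ≈ 811.739 ms.

811.7 ms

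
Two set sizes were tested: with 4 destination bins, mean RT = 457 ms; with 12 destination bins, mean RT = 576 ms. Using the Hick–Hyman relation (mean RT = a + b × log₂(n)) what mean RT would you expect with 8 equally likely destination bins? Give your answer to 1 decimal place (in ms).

Fit slope and intercept:
  b = (576 − 457) / (log₂ 12 − log₂ 4) = 119 / (3.5850 − 2) = 75.081 ms/bit
  a = 457 − 75.081 × 2 = 306.839 ms
Then RT(8) = 306.839 + 75.081 × log₂ 8 = 306.839 + 75.081 × 3 ≈ 532.081 ms.

532.1 ms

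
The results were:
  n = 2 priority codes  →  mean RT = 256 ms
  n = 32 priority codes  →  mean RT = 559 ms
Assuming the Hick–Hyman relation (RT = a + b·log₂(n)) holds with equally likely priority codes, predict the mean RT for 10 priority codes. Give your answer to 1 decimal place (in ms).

With log₂ n on the abscissa the relation is linear; from the two conditions:
  b = (559 − 256) / (log₂ 32 − log₂ 2) = 303 / (5 − 1) = 75.750 ms/bit
  a = 256 − 75.750 × 1 = 180.250 ms
Then RT(10) = 180.250 + 75.750 × log₂ 10 = 180.250 + 75.750 × 3.3219 ≈ 431.886 ms.

431.9 ms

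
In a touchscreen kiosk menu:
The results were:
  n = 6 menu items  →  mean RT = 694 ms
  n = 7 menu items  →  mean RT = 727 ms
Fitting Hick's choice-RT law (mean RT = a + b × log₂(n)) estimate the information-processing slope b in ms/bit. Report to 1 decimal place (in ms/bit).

Slope: b = (727 − 694) / (log₂ 7 − log₂ 6) = 33/0.2224 = 148.386 ms/bit.

148.4 ms/bit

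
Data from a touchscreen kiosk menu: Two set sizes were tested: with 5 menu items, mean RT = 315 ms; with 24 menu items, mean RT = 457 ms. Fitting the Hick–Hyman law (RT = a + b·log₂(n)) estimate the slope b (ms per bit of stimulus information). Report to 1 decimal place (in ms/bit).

Slope: b = (457 − 315) / (log₂ 24 − log₂ 5) = 142/2.2630 = 62.748 ms/bit.

62.7 ms/bit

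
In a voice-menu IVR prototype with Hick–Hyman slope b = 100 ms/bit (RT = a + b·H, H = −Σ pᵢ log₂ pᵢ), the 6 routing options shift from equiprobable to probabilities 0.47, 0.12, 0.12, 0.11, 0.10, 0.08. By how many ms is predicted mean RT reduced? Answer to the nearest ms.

Equiprobable entropy H₀ = log₂ 6 = 2.5850 bits.
Skewed entropy H = −Σ pᵢ log₂ pᵢ = 2.2201 bits.
ΔRT = b·(H₀ − H) = 100 × 0.3649 = 36.49 ms.

36 ms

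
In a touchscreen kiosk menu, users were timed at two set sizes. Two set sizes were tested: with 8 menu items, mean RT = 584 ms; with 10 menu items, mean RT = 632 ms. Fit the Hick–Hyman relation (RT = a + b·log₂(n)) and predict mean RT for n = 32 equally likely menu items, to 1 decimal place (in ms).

882.2 ms

With log₂ n on the abscissa the relation is linear; from the two conditions:
  b = (632 − 584) / (log₂ 10 − log₂ 8) = 48 / (3.3219 − 3) = 149.102 ms/bit
  a = 584 − 149.102 × 3 = 136.695 ms
Then RT(32) = 136.695 + 149.102 × log₂ 32 = 136.695 + 149.102 × 5 ≈ 882.203 ms.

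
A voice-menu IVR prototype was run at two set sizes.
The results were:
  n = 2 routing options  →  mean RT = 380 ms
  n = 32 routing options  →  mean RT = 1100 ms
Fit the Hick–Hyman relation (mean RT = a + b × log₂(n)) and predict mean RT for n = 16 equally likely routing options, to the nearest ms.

Fit slope and intercept:
  b = (1100 − 380) / (log₂ 32 − log₂ 2) = 720 / (5 − 1) = 180 ms/bit
  a = 380 − 180 × 1 = 200 ms
Then RT(16) = 200 + 180 × log₂ 16 = 200 + 180 × 4 ≈ 920.000 ms.

920 ms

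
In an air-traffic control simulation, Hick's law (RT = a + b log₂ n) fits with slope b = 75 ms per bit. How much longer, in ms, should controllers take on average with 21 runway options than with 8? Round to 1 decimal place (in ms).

ΔRT = (a + b log₂ n₂) − (a + b log₂ n₁) = b·(log₂ n₂ − log₂ n₁).
log₂(21) − log₂(8) = 4.3923 − 3 = 1.3923.
ΔRT = 75 × 1.3923 = 104.424 ms.

104.4 ms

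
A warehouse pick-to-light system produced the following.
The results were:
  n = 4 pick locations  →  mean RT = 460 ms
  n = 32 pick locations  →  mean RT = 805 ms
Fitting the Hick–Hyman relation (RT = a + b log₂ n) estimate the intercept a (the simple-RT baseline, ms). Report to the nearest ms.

b = (RT₂ − RT₁)/(log₂ n₂ − log₂ n₁) = (805 − 460)/(5 − 2) = 115 ms/bit.
Intercept: a = 460 − 115·log₂(4) = 230.000 ms.

230 ms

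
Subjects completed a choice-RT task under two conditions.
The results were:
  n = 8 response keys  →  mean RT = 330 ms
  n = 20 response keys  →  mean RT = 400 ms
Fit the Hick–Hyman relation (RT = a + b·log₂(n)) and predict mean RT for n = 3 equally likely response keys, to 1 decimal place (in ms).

RT is linear in log₂ n, so two points fix the line:
  b = (400 − 330) / (log₂ 20 − log₂ 8) = 70 / (4.3219 − 3) = 52.953 ms/bit
  a = 330 − 52.953 × 3 = 171.141 ms
Then RT(3) = 171.141 + 52.953 × log₂ 3 = 171.141 + 52.953 × 1.5850 ≈ 255.070 ms.

255.1 ms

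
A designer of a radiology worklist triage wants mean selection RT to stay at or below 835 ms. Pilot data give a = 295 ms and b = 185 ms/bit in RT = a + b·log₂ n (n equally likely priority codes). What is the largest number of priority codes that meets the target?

7

Set 295 + 185·log₂ n ≤ 835 → log₂ n ≤ (835 − 295)/185 = 2.9189.
So n ≤ 2^2.9189 = 7.563; the largest integer n is 7.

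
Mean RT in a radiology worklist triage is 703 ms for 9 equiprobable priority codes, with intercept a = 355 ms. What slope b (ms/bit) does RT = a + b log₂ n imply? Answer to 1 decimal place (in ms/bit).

109.8 ms/bit

b = (703 − 355) / log₂(9) = 348 / 3.1699 = 109.782 ms/bit.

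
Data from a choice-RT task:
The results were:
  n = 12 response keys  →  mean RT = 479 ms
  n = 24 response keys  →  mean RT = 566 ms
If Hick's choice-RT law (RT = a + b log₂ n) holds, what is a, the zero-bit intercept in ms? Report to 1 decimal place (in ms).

b = (RT₂ − RT₁)/(log₂ n₂ − log₂ n₁) = (566 − 479)/(4.5850 − 3.5850) = 87.000 ms/bit.
a = RT₁ − b·log₂ n₁ = 479 − 87.000 × 3.5850 = 167.108 ms.

167.1 ms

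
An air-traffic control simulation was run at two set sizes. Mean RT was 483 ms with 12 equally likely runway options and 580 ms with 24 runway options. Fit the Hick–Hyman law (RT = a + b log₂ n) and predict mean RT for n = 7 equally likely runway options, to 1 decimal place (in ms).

407.6 ms

Fit slope and intercept:
  b = (580 − 483) / (log₂ 24 − log₂ 12) = 97 / (4.5850 − 3.5850) = 97.000 ms/bit
  a = 483 − 97.000 × 3.5850 = 135.259 ms
Then RT(7) = 135.259 + 97.000 × log₂ 7 = 135.259 + 97.000 × 2.8074 ≈ 407.572 ms.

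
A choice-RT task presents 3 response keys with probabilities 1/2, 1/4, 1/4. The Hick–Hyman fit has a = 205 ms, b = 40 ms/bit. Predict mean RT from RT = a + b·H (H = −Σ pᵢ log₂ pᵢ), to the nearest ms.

H = −Σ pᵢ log₂ pᵢ = 0.5·1 + 0.25·2 + 0.25·2 = 1.500 bits.
RT = 205 + 40 × 1.500 = 265.00 ms.

265 ms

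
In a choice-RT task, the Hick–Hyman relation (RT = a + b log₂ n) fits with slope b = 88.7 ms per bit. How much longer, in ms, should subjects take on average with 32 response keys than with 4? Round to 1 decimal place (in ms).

ΔRT = (a + b log₂ n₂) − (a + b log₂ n₁) = b·(log₂ n₂ − log₂ n₁).
log₂(32) − log₂(4) = log₂(32/4) = log₂(8) = 3.
ΔRT = 88.7 × 3.0000 = 266.100 ms.

266.1 ms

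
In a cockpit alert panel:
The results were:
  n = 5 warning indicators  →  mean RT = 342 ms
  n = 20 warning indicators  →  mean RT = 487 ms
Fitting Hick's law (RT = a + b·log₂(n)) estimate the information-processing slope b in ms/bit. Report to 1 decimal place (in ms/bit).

The slope on a log₂ axis is (487 − 342) / (4.3219 − 2.3219) = 72.500 ms/bit.

72.5 ms/bit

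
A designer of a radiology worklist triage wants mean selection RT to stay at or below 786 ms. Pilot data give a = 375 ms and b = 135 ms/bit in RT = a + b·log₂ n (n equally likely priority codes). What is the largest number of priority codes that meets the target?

8

Set 375 + 135·log₂ n ≤ 786 → log₂ n ≤ (786 − 375)/135 = 3.0444.
So n ≤ 2^3.0444 = 8.250; the largest integer n is 8.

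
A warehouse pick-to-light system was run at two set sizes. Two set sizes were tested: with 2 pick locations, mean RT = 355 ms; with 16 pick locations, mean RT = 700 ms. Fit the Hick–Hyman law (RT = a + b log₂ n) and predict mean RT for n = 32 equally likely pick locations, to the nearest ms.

Fit slope and intercept:
  b = (700 − 355) / (log₂ 16 − log₂ 2) = 345 / (4 − 1) = 115 ms/bit
  a = 355 − 115 × 1 = 240 ms
Then RT(32) = 240 + 115 × log₂ 32 = 240 + 115 × 5 ≈ 815.000 ms.

815 ms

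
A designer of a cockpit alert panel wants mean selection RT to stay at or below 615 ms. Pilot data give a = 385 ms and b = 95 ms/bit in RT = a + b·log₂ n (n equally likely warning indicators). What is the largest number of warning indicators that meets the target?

5

Information budget: (615 − 385)/95 = 2.4211 bits, so n ≤ 2^2.4211 = 5.356 → at most 5.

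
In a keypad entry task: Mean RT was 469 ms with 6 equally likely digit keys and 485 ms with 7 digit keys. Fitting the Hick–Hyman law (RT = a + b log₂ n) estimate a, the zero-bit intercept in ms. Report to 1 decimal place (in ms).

b = (RT₂ − RT₁)/(log₂ n₂ − log₂ n₁) = (485 − 469)/(2.8074 − 2.5850) = 71.945 ms/bit.
Intercept: a = 469 − 71.945·log₂(6) = 283.025 ms.

283.0 ms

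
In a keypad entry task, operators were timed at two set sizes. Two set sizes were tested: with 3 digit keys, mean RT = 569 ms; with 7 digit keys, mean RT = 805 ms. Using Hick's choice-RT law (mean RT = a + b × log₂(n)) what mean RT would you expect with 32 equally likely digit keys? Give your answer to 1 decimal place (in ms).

RT is linear in log₂ n, so two points fix the line:
  b = (805 − 569) / (log₂ 7 − log₂ 3) = 236 / (2.8074 − 1.5850) = 193.064 ms/bit
  a = 569 − 193.064 × 1.5850 = 263.001 ms
Then RT(32) = 263.001 + 193.064 × log₂ 32 = 263.001 + 193.064 × 5 ≈ 1228.321 ms.

1228.3 ms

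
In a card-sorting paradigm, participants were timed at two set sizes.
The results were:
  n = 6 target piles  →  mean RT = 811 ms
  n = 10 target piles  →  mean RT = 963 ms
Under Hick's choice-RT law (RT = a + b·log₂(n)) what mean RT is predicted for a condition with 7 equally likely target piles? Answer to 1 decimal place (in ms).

856.9 ms

Solve the two-equation system in a and b:
  b = (963 − 811) / (log₂ 10 − log₂ 6) = 152 / (3.3219 − 2.5850) = 206.251 ms/bit
  a = 811 − 206.251 × 2.5850 = 277.849 ms
Then RT(7) = 277.849 + 206.251 × log₂ 7 = 277.849 + 206.251 × 2.8074 ≈ 856.869 ms.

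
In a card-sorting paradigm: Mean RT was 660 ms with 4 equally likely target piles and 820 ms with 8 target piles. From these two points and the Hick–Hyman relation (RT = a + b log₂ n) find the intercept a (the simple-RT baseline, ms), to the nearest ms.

340 ms

Slope: b = (820 − 660) / (log₂ 8 − log₂ 4) = 160/1.0000 = 160 ms/bit.
a = RT₁ − b·log₂ n₁ = 660 − 160 × 2 = 340.000 ms.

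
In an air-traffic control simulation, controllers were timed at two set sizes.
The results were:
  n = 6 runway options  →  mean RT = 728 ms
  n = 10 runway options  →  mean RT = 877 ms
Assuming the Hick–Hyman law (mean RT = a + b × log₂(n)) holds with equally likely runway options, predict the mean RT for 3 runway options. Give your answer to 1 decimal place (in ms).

525.8 ms

RT is linear in log₂ n, so two points fix the line:
  b = (877 − 728) / (log₂ 10 − log₂ 6) = 149 / (3.3219 − 2.5850) = 202.180 ms/bit
  a = 728 − 202.180 × 2.5850 = 205.371 ms
Then RT(3) = 205.371 + 202.180 × log₂ 3 = 205.371 + 202.180 × 1.5850 ≈ 525.820 ms.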